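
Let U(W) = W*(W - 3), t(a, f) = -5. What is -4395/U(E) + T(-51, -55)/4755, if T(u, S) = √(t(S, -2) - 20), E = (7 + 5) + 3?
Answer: -293/12 + I/951 ≈ -24.417 + 0.0010515*I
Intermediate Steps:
E = 15 (E = 12 + 3 = 15)
U(W) = W*(-3 + W)
T(u, S) = 5*I (T(u, S) = √(-5 - 20) = √(-25) = 5*I)
-4395/U(E) + T(-51, -55)/4755 = -4395*1/(15*(-3 + 15)) + (5*I)/4755 = -4395/(15*12) + (5*I)*(1/4755) = -4395/180 + I/951 = -4395*1/180 + I/951 = -293/12 + I/951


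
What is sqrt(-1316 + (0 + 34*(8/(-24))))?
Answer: I*sqrt(11946)/3 ≈ 36.433*I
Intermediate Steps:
sqrt(-1316 + (0 + 34*(8/(-24)))) = sqrt(-1316 + (0 + 34*(8*(-1/24)))) = sqrt(-1316 + (0 + 34*(-1/3))) = sqrt(-1316 + (0 - 34/3)) = sqrt(-1316 - 34/3) = sqrt(-3982/3) = I*sqrt(11946)/3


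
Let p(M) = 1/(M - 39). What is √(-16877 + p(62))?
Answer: 3*I*√991990/23 ≈ 129.91*I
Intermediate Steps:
p(M) = 1/(-39 + M)
√(-16877 + p(62)) = √(-16877 + 1/(-39 + 62)) = √(-16877 + 1/23) = √(-388170/23) = 3*I*√991990/23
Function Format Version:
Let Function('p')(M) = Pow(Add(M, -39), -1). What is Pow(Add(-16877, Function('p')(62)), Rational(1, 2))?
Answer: Mul(Rational(3, 23), I, Pow(991990, Rational(1, 2))) ≈ Mul(129.91, I)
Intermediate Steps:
Function('p')(M) = Pow(Add(-39, M), -1)
Pow(Add(-16877, Function('p')(62)), Rational(1, 2)) = Pow(Add(-16877, Pow(Add(-39, 62), -1)), Rational(1, 2)) = Pow(Add(-16877, Pow(23, -1)), Rational(1, 2)) = Pow(Add(-16877, Rational(1, 23)), Rational(1, 2)) = Pow(Rational(-388170, 23), Rational(1, 2)) = Mul(Rational(3, 23), I, Pow(991990, Rational(1, 2)))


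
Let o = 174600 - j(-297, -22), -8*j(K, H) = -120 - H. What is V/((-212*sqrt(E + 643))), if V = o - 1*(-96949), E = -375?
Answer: -1086147*sqrt(67)/113632 ≈ -78.239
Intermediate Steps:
j(K, H) = 15 + H/8 (j(K, H) = -(-120 - H)/8 = 15 + H/8)
o = 698351/4 (o = 174600 - (15 + (1/8)*(-22)) = 174600 - (15 - 11/4) = 174600 - 1*49/4 = 174600 - 49/4 = 698351/4 ≈ 1.7459e+5)
V = 1086147/4 (V = 698351/4 - 1*(-96949) = 698351/4 + 96949 = 1086147/4 ≈ 2.7154e+5)
V/((-212*sqrt(E + 643))) = 1086147/(4*((-212*sqrt(-375 + 643)))) = 1086147/(4*((-424*sqrt(67)))) = 1086147*(-sqrt(67)/28408)/4 = -1086147*sqrt(67)/113632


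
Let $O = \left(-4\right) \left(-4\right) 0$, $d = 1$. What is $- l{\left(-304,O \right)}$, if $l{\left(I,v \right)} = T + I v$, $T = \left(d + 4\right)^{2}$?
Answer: $-25$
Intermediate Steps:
$T = 25$ ($T = \left(1 + 4\right)^{2} = 5^{2} = 25$)
$O = 0$ ($O = 16 \cdot 0 = 0$)
$l{\left(I,v \right)} = 25 + I v$
$- l{\left(-304,O \right)} = - (25 - 0) = - (25 + 0) = \left(-1\right) 25 = -25$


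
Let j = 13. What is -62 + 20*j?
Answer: 198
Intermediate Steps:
-62 + 20*j = -62 + 20*13 = -62 + 260 = 198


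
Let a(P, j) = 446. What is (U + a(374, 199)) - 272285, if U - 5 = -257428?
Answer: -529262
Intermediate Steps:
U = -257423 (U = 5 - 257428 = -257423)
(U + a(374, 199)) - 272285 = (-257423 + 446) - 272285 = -256977 - 272285 = -529262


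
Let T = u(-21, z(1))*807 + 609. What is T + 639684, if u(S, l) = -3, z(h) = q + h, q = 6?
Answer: 637872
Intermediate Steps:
z(h) = 6 + h
T = -1812 (T = -3*807 + 609 = -2421 + 609 = -1812)
T + 639684 = -1812 + 639684 = 637872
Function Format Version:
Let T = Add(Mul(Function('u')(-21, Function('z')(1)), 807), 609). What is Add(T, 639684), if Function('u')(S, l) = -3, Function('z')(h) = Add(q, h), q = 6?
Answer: 637872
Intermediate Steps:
Function('z')(h) = Add(6, h)
T = -1812 (T = Add(Mul(-3, 807), 609) = Add(-2421, 609) = -1812)
Add(T, 639684) = Add(-1812, 639684) = 637872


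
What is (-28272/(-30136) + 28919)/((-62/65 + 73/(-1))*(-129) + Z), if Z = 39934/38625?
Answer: 54702203989875/18046999415639 ≈ 3.0311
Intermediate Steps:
Z = 39934/38625 (Z = 39934*(1/38625) = 39934/38625 ≈ 1.0339)
(-28272/(-30136) + 28919)/((-62/65 + 73/(-1))*(-129) + Z) = (-28272/(-30136) + 28919)/((-62/65 + 73/(-1))*(-129) + 39934/38625) = (-28272*(-1/30136) + 28919)/((-62*1/65 + 73*(-1))*(-129) + 39934/38625) = (3534/3767 + 28919)/((-62/65 - 73)*(-129) + 39934/38625) = 108941407/(3767*(-4807/65*(-129) + 39934/38625)) = 108941407/(3767*(620103/65 + 39934/38625)) = 108941407/(3767*(4790814817/502125)) = (108941407/3767)*(502125/4790814817) = 54702203989875/18046999415639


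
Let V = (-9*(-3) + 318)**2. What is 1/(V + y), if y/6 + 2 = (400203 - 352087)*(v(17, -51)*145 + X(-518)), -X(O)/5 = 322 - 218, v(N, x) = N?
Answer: 1/561632733 ≈ 1.7805e-9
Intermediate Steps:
X(O) = -520 (X(O) = -5*(322 - 218) = -5*104 = -520)
y = 561513708 (y = -12 + 6*((400203 - 352087)*(17*145 - 520)) = -12 + 6*(48116*(2465 - 520)) = -12 + 6*(48116*1945) = -12 + 6*93585620 = -12 + 561513720 = 561513708)
V = 119025 (V = (27 + 318)**2 = 345**2 = 119025)
1/(V + y) = 1/(119025 + 561513708) = 1/561632733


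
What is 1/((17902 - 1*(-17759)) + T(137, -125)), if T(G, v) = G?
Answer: 1/35798 ≈ 2.7935e-5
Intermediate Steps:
1/((17902 - 1*(-17759)) + T(137, -125)) = 1/((17902 - 1*(-17759)) + 137) = 1/((17902 + 17759) + 137) = 1/(35661 + 137) = 1/35798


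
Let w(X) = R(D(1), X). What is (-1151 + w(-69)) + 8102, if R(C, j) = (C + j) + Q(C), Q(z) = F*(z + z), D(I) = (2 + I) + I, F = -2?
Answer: 6870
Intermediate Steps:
D(I) = 2 + 2*I
Q(z) = -4*z (Q(z) = -2*(z + z) = -4*z)
R(C, j) = j - 3*C (R(C, j) = (C + j) - 4*C = j - 3*C)
w(X) = -12 + X (w(X) = X - 3*(2 + 2*1) = X - 3*(2 + 2) = X - 3*4 = X - 12 = -12 + X)
(-1151 + w(-69)) + 8102 = (-1151 + (-12 - 69)) + 8102 = (-1151 - 81) + 8102 = -1232 + 8102 = 6870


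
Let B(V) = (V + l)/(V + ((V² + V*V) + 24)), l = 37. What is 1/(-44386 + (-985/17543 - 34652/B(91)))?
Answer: -561376/2559404491749 ≈ -2.1934e-7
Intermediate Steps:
B(V) = (37 + V)/(24 + V + 2*V²) (B(V) = (V + 37)/(V + ((V² + V*V) + 24)) = (37 + V)/(V + ((V² + V²) + 24)) = (37 + V)/(V + (2*V² + 24)) = (37 + V)/(V + (24 + 2*V²)) = (37 + V)/(24 + V + 2*V²))
1/(-44386 + (-985/17543 - 34652/B(91))) = 1/(-44386 + (-985/17543 - 34652*(24 + 91 + 2*91²)/(37 + 91))) = 1/(-44386 + (-985*1/17543 - 34652/(128/(24 + 91 + 2*8281)))) = 1/(-44386 + (-985/17543 - 34652/(128/(24 + 91 + 16562)))) = 1/(-44386 + (-985/17543 - 34652/(128/16677))) = 1/(-44386 + (-985/17543 - 34652/((1/16677)*128))) = 1/(-44386 + (-985/17543 - 34652/128/16677)) = 1/(-44386 + (-985/17543 - 34652*16677/128)) = 1/(-44386 + (-985/17543 - 144472851/32)) = 1/(-44386 - 2534487256613/561376) = 1/(-2559404491749/561376) = -561376/2559404491749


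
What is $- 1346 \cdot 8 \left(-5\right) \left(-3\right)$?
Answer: $-161520$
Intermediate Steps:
$- 1346 \cdot 8 \left(-5\right) \left(-3\right) = - 1346 \left(\left(-40\right) \left(-3\right)\right) = \left(-1346\right) 120 = -161520$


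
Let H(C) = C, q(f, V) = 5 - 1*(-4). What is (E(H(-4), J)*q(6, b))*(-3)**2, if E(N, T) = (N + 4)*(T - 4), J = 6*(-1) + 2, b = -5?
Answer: 0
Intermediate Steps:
q(f, V) = 9 (q(f, V) = 5 + 4 = 9)
J = -4 (J = -6 + 2 = -4)
E(N, T) = (-4 + T)*(4 + N) (E(N, T) = (4 + N)*(-4 + T) = (-4 + T)*(4 + N))
(E(H(-4), J)*q(6, b))*(-3)**2 = ((-16 - 4*(-4) + 4*(-4) - 4*(-4))*9)*(-3)**2 = ((-16 + 16 - 16 + 16)*9)*9 = (0*9)*9 = 0*9 = 0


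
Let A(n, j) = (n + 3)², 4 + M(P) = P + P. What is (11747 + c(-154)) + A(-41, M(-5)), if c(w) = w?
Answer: 13037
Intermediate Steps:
M(P) = -4 + 2*P (M(P) = -4 + (P + P) = -4 + 2*P)
A(n, j) = (3 + n)²
(11747 + c(-154)) + A(-41, M(-5)) = (11747 - 154) + (3 - 41)² = 11593 + (-38)² = 11593 + 1444 = 13037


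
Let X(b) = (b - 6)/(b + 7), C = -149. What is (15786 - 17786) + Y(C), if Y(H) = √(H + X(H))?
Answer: -2000 + I*√2982426/142 ≈ -2000.0 + 12.162*I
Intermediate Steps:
X(b) = (-6 + b)/(7 + b)
Y(H) = √(H + (-6 + H)/(7 + H))
(15786 - 17786) + Y(C) = (15786 - 17786) + √((-6 - 149 - 149*(7 - 149))/(7 - 149)) = -2000 + √((-6 - 149 - 149*(-142))/(-142)) = -2000 + √(-(-6 - 149 + 21158)/142) = -2000 + √(-1/142*21003) = -2000 + √(-21003/142) = -2000 + I*√2982426/142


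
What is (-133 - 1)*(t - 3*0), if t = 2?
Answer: -268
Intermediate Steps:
(-133 - 1)*(t - 3*0) = (-133 - 1)*(2 - 3*0) = -134*(2 + 0) = -134*2 = -268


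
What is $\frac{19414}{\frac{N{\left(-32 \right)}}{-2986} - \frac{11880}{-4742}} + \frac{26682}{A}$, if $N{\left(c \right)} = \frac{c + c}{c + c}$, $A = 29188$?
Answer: $\frac{2006143275215225}{258816840586} \approx 7751.2$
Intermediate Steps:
$N{\left(c \right)} = 1$ ($N{\left(c \right)} = \frac{2 c}{2 c} = 2 c \frac{1}{2 c} = 1$)
$\frac{19414}{\frac{N{\left(-32 \right)}}{-2986} - \frac{11880}{-4742}} + \frac{26682}{A} = \frac{19414}{1 \frac{1}{-2986} - \frac{11880}{-4742}} + \frac{26682}{29188} = \frac{19414}{1 \left(- \frac{1}{2986}\right) - - \frac{5940}{2371}} + 26682 \cdot \frac{1}{29188} = \frac{19414}{- \frac{1}{2986} + \frac{5940}{2371}} + \frac{13341}{14594} = \frac{19414}{\frac{17734469}{7079806}} + \frac{13341}{14594} = 19414 \cdot \frac{7079806}{17734469} + \frac{13341}{14594} = \frac{137447353684}{17734469} + \frac{13341}{14594} = \frac{2006143275215225}{258816840586}$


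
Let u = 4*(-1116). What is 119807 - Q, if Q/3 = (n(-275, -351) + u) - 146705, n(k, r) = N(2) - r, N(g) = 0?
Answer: 572261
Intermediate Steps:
u = -4464
n(k, r) = -r (n(k, r) = 0 - r = -r)
Q = -452454 (Q = 3*((-1*(-351) - 4464) - 146705) = 3*((351 - 4464) - 146705) = 3*(-4113 - 146705) = 3*(-150818) = -452454)
119807 - Q = 119807 - 1*(-452454) = 119807 + 452454 = 572261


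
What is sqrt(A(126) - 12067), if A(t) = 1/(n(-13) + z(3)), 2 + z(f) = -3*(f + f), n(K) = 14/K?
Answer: I*sqrt(905945654)/274 ≈ 109.85*I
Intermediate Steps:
z(f) = -2 - 6*f (z(f) = -2 - 3*(f + f) = -2 - 6*f)
A(t) = -13/274 (A(t) = 1/(14/(-13) + (-2 - 6*3)) = 1/(14*(-1/13) + (-2 - 18)) = 1/(-14/13 - 20) = 1/(-274/13) = -13/274)
sqrt(A(126) - 12067) = sqrt(-13/274 - 12067) = sqrt(-3306371/274) = I*sqrt(905945654)/274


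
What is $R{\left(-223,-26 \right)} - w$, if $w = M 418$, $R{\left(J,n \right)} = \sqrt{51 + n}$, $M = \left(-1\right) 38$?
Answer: $15889$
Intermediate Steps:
$M = -38$
$w = -15884$ ($w = \left(-38\right) 418 = -15884$)
$R{\left(-223,-26 \right)} - w = \sqrt{51 - 26} - -15884 = \sqrt{25} + 15884 = 5 + 15884 = 15889$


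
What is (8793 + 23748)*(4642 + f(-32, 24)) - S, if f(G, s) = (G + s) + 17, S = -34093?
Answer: 151382284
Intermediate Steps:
f(G, s) = 17 + G + s
(8793 + 23748)*(4642 + f(-32, 24)) - S = (8793 + 23748)*(4642 + (17 - 32 + 24)) - 1*(-34093) = 32541*(4642 + 9) + 34093 = 32541*4651 + 34093 = 151348191 + 34093 = 151382284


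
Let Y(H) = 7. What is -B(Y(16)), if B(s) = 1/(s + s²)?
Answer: -1/56 ≈ -0.017857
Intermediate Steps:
-B(Y(16)) = -1/(7*(1 + 7)) = -1/(7*8) = -1*1/56 = -1/56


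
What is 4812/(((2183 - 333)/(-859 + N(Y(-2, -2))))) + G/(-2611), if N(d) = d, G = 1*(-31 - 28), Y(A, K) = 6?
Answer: -5358547723/2415175 ≈ -2218.7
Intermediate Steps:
G = -59 (G = 1*(-59) = -59)
4812/(((2183 - 333)/(-859 + N(Y(-2, -2))))) + G/(-2611) = 4812/(((2183 - 333)/(-859 + 6))) - 59/(-2611) = 4812/((1850/(-853))) - 59*(-1/2611) = 4812/((1850*(-1/853))) + 59/2611 = 4812/(-1850/853) + 59/2611 = 4812*(-853/1850) + 59/2611 = -2052318/925 + 59/2611 = -5358547723/2415175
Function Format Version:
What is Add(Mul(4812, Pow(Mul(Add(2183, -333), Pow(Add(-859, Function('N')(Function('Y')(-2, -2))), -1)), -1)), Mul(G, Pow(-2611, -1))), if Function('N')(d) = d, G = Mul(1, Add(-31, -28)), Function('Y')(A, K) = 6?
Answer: Rational(-5358547723, 2415175) ≈ -2218.7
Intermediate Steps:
G = -59 (G = Mul(1, -59) = -59)
Add(Mul(4812, Pow(Mul(Add(2183, -333), Pow(Add(-859, Function('N')(Function('Y')(-2, -2))), -1)), -1)), Mul(G, Pow(-2611, -1))) = Add(Mul(4812, Pow(Mul(Add(2183, -333), Pow(Add(-859, 6), -1)), -1)), Mul(-59, Pow(-2611, -1))) = Add(Mul(4812, Pow(Mul(1850, Pow(-853, -1)), -1)), Mul(-59, Rational(-1, 2611))) = Add(Mul(4812, Pow(Mul(1850, Rational(-1, 853)), -1)), Rational(59, 2611)) = Add(Mul(4812, Pow(Rational(-1850, 853), -1)), Rational(59, 2611)) = Add(Mul(4812, Rational(-853, 1850)), Rational(59, 2611)) = Add(Rational(-2052318, 925), Rational(59, 2611)) = Rational(-5358547723, 2415175)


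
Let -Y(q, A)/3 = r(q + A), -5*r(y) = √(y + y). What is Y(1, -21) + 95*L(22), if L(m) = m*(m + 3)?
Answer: 52250 + 6*I*√10/5 ≈ 52250.0 + 3.7947*I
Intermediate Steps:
r(y) = -√2*√y/5 (r(y) = -√(y + y)/5 = -√2*√y/5)
Y(q, A) = 3*√2*√(A + q)/5 (Y(q, A) = -(-3)*√2*√(q + A)/5 = -(-3)*√2*√(A + q)/5 = 3*√2*√(A + q)/5)
L(m) = m*(3 + m)
Y(1, -21) + 95*L(22) = 3*√(2*(-21) + 2*1)/5 + 95*(22*(3 + 22)) = 3*√(-42 + 2)/5 + 95*(22*25) = 3*√(-40)/5 + 95*550 = 3*(2*I*√10)/5 + 52250 = 6*I*√10/5 + 52250 = 52250 + 6*I*√10/5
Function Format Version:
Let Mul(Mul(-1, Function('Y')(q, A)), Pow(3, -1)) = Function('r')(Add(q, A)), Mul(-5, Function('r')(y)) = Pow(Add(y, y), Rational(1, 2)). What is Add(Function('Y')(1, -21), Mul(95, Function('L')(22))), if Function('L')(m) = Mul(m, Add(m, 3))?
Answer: Add(52250, Mul(Rational(6, 5), I, Pow(10, Rational(1, 2)))) ≈ Add(52250., Mul(3.7947, I))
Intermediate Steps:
Function('r')(y) = Mul(Rational(-1, 5), Pow(2, Rational(1, 2)), Pow(y, Rational(1, 2))) (Function('r')(y) = Mul(Rational(-1, 5), Pow(Add(y, y), Rational(1, 2))) = Mul(Rational(-1, 5), Pow(Mul(2, y), Rational(1, 2))) = Mul(Rational(-1, 5), Mul(Pow(2, Rational(1, 2)), Pow(y, Rational(1, 2)))) = Mul(Rational(-1, 5), Pow(2, Rational(1, 2)), Pow(y, Rational(1, 2))))
Function('Y')(q, A) = Mul(Rational(3, 5), Pow(2, Rational(1, 2)), Pow(Add(A, q), Rational(1, 2))) (Function('Y')(q, A) = Mul(-3, Mul(Rational(-1, 5), Pow(2, Rational(1, 2)), Pow(Add(q, A), Rational(1, 2)))) = Mul(-3, Mul(Rational(-1, 5), Pow(2, Rational(1, 2)), Pow(Add(A, q), Rational(1, 2)))) = Mul(Rational(3, 5), Pow(2, Rational(1, 2)), Pow(Add(A, q), Rational(1, 2))))
Function('L')(m) = Mul(m, Add(3, m))
Add(Function('Y')(1, -21), Mul(95, Function('L')(22))) = Add(Mul(Rational(3, 5), Pow(Add(Mul(2, -21), Mul(2, 1)), Rational(1, 2))), Mul(95, Mul(22, Add(3, 22)))) = Add(Mul(Rational(3, 5), Pow(Add(-42, 2), Rational(1, 2))), Mul(95, Mul(22, 25))) = Add(Mul(Rational(3, 5), Pow(-40, Rational(1, 2))), Mul(95, 550)) = Add(Mul(Rational(3, 5), Mul(2, I, Pow(10, Rational(1, 2)))), 52250) = Add(Mul(Rational(6, 5), I, Pow(10, Rational(1, 2))), 52250) = Add(52250, Mul(Rational(6, 5), I, Pow(10, Rational(1, 2))))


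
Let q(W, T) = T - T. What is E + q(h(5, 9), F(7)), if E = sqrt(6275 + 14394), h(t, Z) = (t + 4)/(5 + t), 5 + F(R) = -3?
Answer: sqrt(20669) ≈ 143.77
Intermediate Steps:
F(R) = -8 (F(R) = -5 - 3 = -8)
h(t, Z) = (4 + t)/(5 + t)
E = sqrt(20669) ≈ 143.77
q(W, T) = 0
E + q(h(5, 9), F(7)) = sqrt(20669) + 0 = sqrt(20669)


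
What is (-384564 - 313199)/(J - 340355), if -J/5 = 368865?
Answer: 697763/2184680 ≈ 0.31939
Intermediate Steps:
J = -1844325 (J = -5*368865 = -1844325)
(-384564 - 313199)/(J - 340355) = (-384564 - 313199)/(-1844325 - 340355) = -697763/(-2184680) = -697763*(-1/2184680) = 697763/2184680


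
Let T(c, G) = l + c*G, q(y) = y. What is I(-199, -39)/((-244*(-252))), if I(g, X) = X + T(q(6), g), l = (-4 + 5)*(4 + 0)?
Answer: -1229/61488 ≈ -0.019988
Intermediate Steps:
l = 4 (l = 1*4 = 4)
T(c, G) = 4 + G*c (T(c, G) = 4 + c*G = 4 + G*c)
I(g, X) = 4 + X + 6*g (I(g, X) = X + (4 + g*6) = X + (4 + 6*g) = 4 + X + 6*g)
I(-199, -39)/((-244*(-252))) = (4 - 39 + 6*(-199))/((-244*(-252))) = (4 - 39 - 1194)/61488 = -1229*1/61488 = -1229/61488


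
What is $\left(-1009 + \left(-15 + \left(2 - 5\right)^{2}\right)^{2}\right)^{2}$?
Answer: $946729$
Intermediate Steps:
$\left(-1009 + \left(-15 + \left(2 - 5\right)^{2}\right)^{2}\right)^{2} = \left(-1009 + \left(-15 + \left(-3\right)^{2}\right)^{2}\right)^{2} = \left(-1009 + \left(-15 + 9\right)^{2}\right)^{2} = \left(-1009 + \left(-6\right)^{2}\right)^{2} = \left(-1009 + 36\right)^{2} = \left(-973\right)^{2} = 946729$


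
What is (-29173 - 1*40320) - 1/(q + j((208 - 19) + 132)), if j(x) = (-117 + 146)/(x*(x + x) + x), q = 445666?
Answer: -6392438652786914/91986799427 ≈ -69493.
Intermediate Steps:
j(x) = 29/(x + 2*x²) (j(x) = 29/(x*(2*x) + x) = 29/(2*x² + x) = 29/(x + 2*x²))
(-29173 - 1*40320) - 1/(q + j((208 - 19) + 132)) = (-29173 - 1*40320) - 1/(445666 + 29/(((208 - 19) + 132)*(1 + 2*((208 - 19) + 132)))) = (-29173 - 40320) - 1/(445666 + 29/((189 + 132)*(1 + 2*(189 + 132)))) = -69493 - 1/(445666 + 29/(321*(1 + 2*321))) = -69493 - 1/(445666 + 29*(1/321)/(1 + 642)) = -69493 - 1/(445666 + 29*(1/321)/643) = -69493 - 1/(445666 + 29*(1/321)*(1/643)) = -69493 - 1/(445666 + 29/206403) = -69493 - 1/91986799427/206403 = -69493 - 1*206403/91986799427 = -69493 - 206403/91986799427 = -6392438652786914/91986799427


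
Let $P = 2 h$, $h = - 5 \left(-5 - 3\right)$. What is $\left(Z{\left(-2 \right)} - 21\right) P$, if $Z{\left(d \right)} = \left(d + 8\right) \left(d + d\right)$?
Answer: $-3600$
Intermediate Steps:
$h = 40$ ($h = \left(-5\right) \left(-8\right) = 40$)
$P = 80$ ($P = 2 \cdot 40 = 80$)
$Z{\left(d \right)} = 2 d \left(8 + d\right)$ ($Z{\left(d \right)} = \left(8 + d\right) 2 d = 2 d \left(8 + d\right)$)
$\left(Z{\left(-2 \right)} - 21\right) P = \left(2 \left(-2\right) \left(8 - 2\right) - 21\right) 80 = \left(2 \left(-2\right) 6 - 21\right) 80 = \left(-24 - 21\right) 80 = \left(-45\right) 80 = -3600$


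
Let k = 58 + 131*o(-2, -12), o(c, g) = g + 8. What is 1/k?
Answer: -1/466 ≈ -0.0021459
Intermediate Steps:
o(c, g) = 8 + g
k = -466 (k = 58 + 131*(8 - 12) = 58 + 131*(-4) = 58 - 524 = -466)
1/k = 1/(-466) = -1/466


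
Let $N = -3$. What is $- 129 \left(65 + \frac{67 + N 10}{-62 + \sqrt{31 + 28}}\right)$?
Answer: $- \frac{31441299}{3785} + \frac{4773 \sqrt{59}}{3785} \approx -8297.1$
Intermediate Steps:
$- 129 \left(65 + \frac{67 + N 10}{-62 + \sqrt{31 + 28}}\right) = - 129 \left(65 + \frac{67 - 30}{-62 + \sqrt{31 + 28}}\right) = - 129 \left(65 + \frac{67 - 30}{-62 + \sqrt{59}}\right) = - 129 \left(65 + \frac{37}{-62 + \sqrt{59}}\right) = -8385 - \frac{4773}{-62 + \sqrt{59}}$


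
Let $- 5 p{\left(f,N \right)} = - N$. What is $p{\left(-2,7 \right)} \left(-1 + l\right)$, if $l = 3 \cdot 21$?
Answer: $\frac{434}{5} \approx 86.8$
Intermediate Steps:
$l = 63$
$p{\left(f,N \right)} = \frac{N}{5}$ ($p{\left(f,N \right)} = - \frac{\left(-1\right) N}{5} = \frac{N}{5}$)
$p{\left(-2,7 \right)} \left(-1 + l\right) = \frac{1}{5} \cdot 7 \left(-1 + 63\right) = \frac{7}{5} \cdot 62 = \frac{434}{5}$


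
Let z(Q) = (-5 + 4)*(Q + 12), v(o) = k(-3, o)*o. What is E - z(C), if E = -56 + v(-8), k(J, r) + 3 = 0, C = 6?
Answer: -14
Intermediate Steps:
k(J, r) = -3 (k(J, r) = -3 + 0 = -3)
v(o) = -3*o
z(Q) = -12 - Q (z(Q) = -(12 + Q) = -12 - Q)
E = -32 (E = -56 - 3*(-8) = -56 + 24 = -32)
E - z(C) = -32 - (-12 - 1*6) = -32 - (-12 - 6) = -32 - 1*(-18) = -32 + 18 = -14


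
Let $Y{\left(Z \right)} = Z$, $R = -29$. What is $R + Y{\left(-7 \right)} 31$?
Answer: $-246$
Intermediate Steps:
$R + Y{\left(-7 \right)} 31 = -29 - 217 = -246$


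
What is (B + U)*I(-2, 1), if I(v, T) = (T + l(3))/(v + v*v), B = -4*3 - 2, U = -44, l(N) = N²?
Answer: -290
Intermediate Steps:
B = -14 (B = -12 - 2 = -14)
I(v, T) = (9 + T)/(v + v²) (I(v, T) = (T + 3²)/(v + v*v) = (T + 9)/(v + v²) = (9 + T)/(v + v²))
(B + U)*I(-2, 1) = (-14 - 44)*((9 + 1)/((-2)*(1 - 2))) = -(-29)*10/(-1) = -(-29)*(-1)*10 = -58*5 = -290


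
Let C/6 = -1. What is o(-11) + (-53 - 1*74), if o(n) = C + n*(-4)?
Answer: -89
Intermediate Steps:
C = -6 (C = 6*(-1) = -6)
o(n) = -6 - 4*n (o(n) = -6 + n*(-4) = -6 - 4*n)
o(-11) + (-53 - 1*74) = (-6 - 4*(-11)) + (-53 - 1*74) = (-6 + 44) + (-53 - 74) = 38 - 127 = -89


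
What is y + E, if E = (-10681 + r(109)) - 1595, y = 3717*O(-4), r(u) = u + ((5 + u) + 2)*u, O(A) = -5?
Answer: -18108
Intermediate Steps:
r(u) = u + u*(7 + u) (r(u) = u + (7 + u)*u = u + u*(7 + u))
y = -18585 (y = 3717*(-5) = -18585)
E = 477 (E = (-10681 + 109*(8 + 109)) - 1595 = (-10681 + 109*117) - 1595 = (-10681 + 12753) - 1595 = 2072 - 1595 = 477)
y + E = -18585 + 477 = -18108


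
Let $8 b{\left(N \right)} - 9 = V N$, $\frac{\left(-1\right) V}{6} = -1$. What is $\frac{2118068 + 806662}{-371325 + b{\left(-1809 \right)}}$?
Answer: $- \frac{1559856}{198763} \approx -7.8478$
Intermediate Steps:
$V = 6$ ($V = \left(-6\right) \left(-1\right) = 6$)
$b{\left(N \right)} = \frac{9}{8} + \frac{3 N}{4}$ ($b{\left(N \right)} = \frac{9}{8} + \frac{6 N}{8} = \frac{9}{8} + \frac{3 N}{4}$)
$\frac{2118068 + 806662}{-371325 + b{\left(-1809 \right)}} = \frac{2118068 + 806662}{-371325 + \left(\frac{9}{8} + \frac{3}{4} \left(-1809\right)\right)} = \frac{2924730}{-371325 + \left(\frac{9}{8} - \frac{5427}{4}\right)} = \frac{2924730}{-371325 - \frac{10845}{8}} = \frac{2924730}{- \frac{2981445}{8}} = 2924730 \left(- \frac{8}{2981445}\right) = - \frac{1559856}{198763}$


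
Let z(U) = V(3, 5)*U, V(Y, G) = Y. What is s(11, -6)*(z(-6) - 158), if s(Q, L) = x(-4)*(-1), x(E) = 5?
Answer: 880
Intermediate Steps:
s(Q, L) = -5 (s(Q, L) = 5*(-1) = -5)
z(U) = 3*U
s(11, -6)*(z(-6) - 158) = -5*(3*(-6) - 158) = -5*(-18 - 158) = -5*(-176) = 880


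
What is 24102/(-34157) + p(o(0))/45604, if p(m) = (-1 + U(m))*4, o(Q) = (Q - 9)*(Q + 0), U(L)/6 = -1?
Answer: -275026001/389423957 ≈ -0.70624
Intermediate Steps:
U(L) = -6 (U(L) = 6*(-1) = -6)
o(Q) = Q*(-9 + Q) (o(Q) = (-9 + Q)*Q = Q*(-9 + Q))
p(m) = -28 (p(m) = (-1 - 6)*4 = -7*4 = -28)
24102/(-34157) + p(o(0))/45604 = 24102/(-34157) - 28/45604 = 24102*(-1/34157) - 28*1/45604 = -24102/34157 - 7/11401 = -275026001/389423957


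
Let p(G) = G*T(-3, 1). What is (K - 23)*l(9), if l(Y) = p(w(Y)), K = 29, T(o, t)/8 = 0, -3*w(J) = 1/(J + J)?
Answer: 0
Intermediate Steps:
w(J) = -1/(6*J) (w(J) = -1/(3*(J + J)) = -1/(2*J)/3 = -1/(6*J))
T(o, t) = 0 (T(o, t) = 8*0 = 0)
p(G) = 0 (p(G) = G*0 = 0)
l(Y) = 0
(K - 23)*l(9) = (29 - 23)*0 = 6*0 = 0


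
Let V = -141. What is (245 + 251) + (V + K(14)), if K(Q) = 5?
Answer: 360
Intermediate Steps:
(245 + 251) + (V + K(14)) = (245 + 251) + (-141 + 5) = 496 - 136 = 360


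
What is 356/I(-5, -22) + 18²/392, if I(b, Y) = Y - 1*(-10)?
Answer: -8479/294 ≈ -28.840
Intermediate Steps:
I(b, Y) = 10 + Y (I(b, Y) = Y + 10 = 10 + Y)
356/I(-5, -22) + 18²/392 = 356/(10 - 22) + 18²/392 = 356/(-12) + 324*(1/392) = 356*(-1/12) + 81/98 = -89/3 + 81/98 = -8479/294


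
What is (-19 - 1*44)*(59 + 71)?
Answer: -8190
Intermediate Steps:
(-19 - 1*44)*(59 + 71) = (-19 - 44)*130 = -63*130 = -8190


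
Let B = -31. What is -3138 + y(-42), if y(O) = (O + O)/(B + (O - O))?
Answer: -97194/31 ≈ -3135.3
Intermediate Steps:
y(O) = -2*O/31 (y(O) = (O + O)/(-31 + (O - O)) = (2*O)/(-31 + 0) = (2*O)/(-31) = (2*O)*(-1/31) = -2*O/31)
-3138 + y(-42) = -3138 - 2/31*(-42) = -3138 + 84/31 = -97194/31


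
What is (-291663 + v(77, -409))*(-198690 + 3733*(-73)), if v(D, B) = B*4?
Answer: 138202195501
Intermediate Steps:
v(D, B) = 4*B
(-291663 + v(77, -409))*(-198690 + 3733*(-73)) = (-291663 + 4*(-409))*(-198690 + 3733*(-73)) = (-291663 - 1636)*(-198690 - 272509) = -293299*(-471199) = 138202195501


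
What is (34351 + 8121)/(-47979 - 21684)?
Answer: -42472/69663 ≈ -0.60968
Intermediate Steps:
(34351 + 8121)/(-47979 - 21684) = 42472/(-69663) = 42472*(-1/69663) = -42472/69663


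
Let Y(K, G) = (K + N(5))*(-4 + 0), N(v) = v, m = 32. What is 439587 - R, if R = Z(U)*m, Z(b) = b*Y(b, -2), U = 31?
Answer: 582435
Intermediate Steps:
Y(K, G) = -20 - 4*K (Y(K, G) = (K + 5)*(-4 + 0) = (5 + K)*(-4) = -20 - 4*K)
Z(b) = b*(-20 - 4*b)
R = -142848 (R = -4*31*(5 + 31)*32 = -4*31*36*32 = -4464*32 = -142848)
439587 - R = 439587 - 1*(-142848) = 439587 + 142848 = 582435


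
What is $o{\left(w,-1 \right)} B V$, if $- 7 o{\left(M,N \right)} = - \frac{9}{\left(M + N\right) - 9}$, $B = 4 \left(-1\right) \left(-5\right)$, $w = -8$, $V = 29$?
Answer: $- \frac{290}{7} \approx -41.429$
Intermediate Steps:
$B = 20$ ($B = \left(-4\right) \left(-5\right) = 20$)
$o{\left(M,N \right)} = \frac{9}{7 \left(-9 + M + N\right)}$ ($o{\left(M,N \right)} = - \frac{\left(-9\right) \frac{1}{\left(M + N\right) - 9}}{7} = - \frac{\left(-9\right) \frac{1}{-9 + M + N}}{7} = \frac{9}{7 \left(-9 + M + N\right)}$)
$o{\left(w,-1 \right)} B V = \frac{9}{7 \left(-9 - 8 - 1\right)} 20 \cdot 29 = \frac{9}{7 \left(-18\right)} 20 \cdot 29 = \frac{9}{7} \left(- \frac{1}{18}\right) 20 \cdot 29 = \left(- \frac{1}{14}\right) 20 \cdot 29 = \left(- \frac{10}{7}\right) 29 = - \frac{290}{7}$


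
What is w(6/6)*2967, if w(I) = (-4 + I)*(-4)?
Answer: 35604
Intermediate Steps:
w(I) = 16 - 4*I
w(6/6)*2967 = (16 - 24/6)*2967 = (16 - 4*1)*2967 = (16 - 4)*2967 = 12*2967 = 35604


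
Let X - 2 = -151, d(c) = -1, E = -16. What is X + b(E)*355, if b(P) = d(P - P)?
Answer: -504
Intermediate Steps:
b(P) = -1
X = -149 (X = 2 - 151 = -149)
X + b(E)*355 = -149 - 1*355 = -149 - 355 = -504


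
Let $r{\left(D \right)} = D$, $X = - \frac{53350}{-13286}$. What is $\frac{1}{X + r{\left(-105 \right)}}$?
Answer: $- \frac{6643}{670840} \approx -0.0099025$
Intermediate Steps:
$X = \frac{26675}{6643}$ ($X = \left(-53350\right) \left(- \frac{1}{13286}\right) = \frac{26675}{6643} \approx 4.0155$)
$\frac{1}{X + r{\left(-105 \right)}} = \frac{1}{\frac{26675}{6643} - 105} = \frac{1}{- \frac{670840}{6643}} = - \frac{6643}{670840}$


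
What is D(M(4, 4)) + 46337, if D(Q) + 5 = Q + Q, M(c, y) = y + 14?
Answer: 46368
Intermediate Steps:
M(c, y) = 14 + y
D(Q) = -5 + 2*Q (D(Q) = -5 + (Q + Q) = -5 + 2*Q)
D(M(4, 4)) + 46337 = (-5 + 2*(14 + 4)) + 46337 = (-5 + 2*18) + 46337 = (-5 + 36) + 46337 = 31 + 46337 = 46368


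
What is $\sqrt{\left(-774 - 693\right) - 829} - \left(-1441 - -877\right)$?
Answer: $564 + 2 i \sqrt{574} \approx 564.0 + 47.917 i$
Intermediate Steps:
$\sqrt{\left(-774 - 693\right) - 829} - \left(-1441 - -877\right) = \sqrt{\left(-774 - 693\right) - 829} - \left(-1441 + 877\right) = \sqrt{-1467 - 829} - -564 = \sqrt{-2296} + 564 = 2 i \sqrt{574} + 564 = 564 + 2 i \sqrt{574}$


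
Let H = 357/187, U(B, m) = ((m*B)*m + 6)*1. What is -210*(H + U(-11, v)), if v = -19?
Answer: 9154740/11 ≈ 8.3225e+5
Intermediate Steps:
U(B, m) = 6 + B*m² (U(B, m) = ((B*m)*m + 6)*1 = (B*m² + 6)*1 = (6 + B*m²)*1 = 6 + B*m²)
H = 21/11 (H = 357*(1/187) = 21/11 ≈ 1.9091)
-210*(H + U(-11, v)) = -210*(21/11 + (6 - 11*(-19)²)) = -210*(21/11 + (6 - 11*361)) = -210*(21/11 + (6 - 3971)) = -210*(21/11 - 3965) = -210*(-43594/11) = 9154740/11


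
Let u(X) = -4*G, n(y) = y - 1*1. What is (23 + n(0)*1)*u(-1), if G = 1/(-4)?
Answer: 22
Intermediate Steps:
G = -1/4 ≈ -0.25000
n(y) = -1 + y (n(y) = y - 1 = -1 + y)
u(X) = 1 (u(X) = -4*(-1/4) = 1)
(23 + n(0)*1)*u(-1) = (23 + (-1 + 0)*1)*1 = (23 - 1*1)*1 = (23 - 1)*1 = 22*1 = 22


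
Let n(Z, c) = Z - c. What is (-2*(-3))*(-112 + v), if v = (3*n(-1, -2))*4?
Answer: -600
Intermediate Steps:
v = 12 (v = (3*(-1 - 1*(-2)))*4 = (3*(-1 + 2))*4 = (3*1)*4 = 3*4 = 12)
(-2*(-3))*(-112 + v) = (-2*(-3))*(-112 + 12) = 6*(-100) = -600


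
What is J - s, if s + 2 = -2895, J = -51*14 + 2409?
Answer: 4592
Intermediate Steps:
J = 1695 (J = -714 + 2409 = 1695)
s = -2897 (s = -2 - 2895 = -2897)
J - s = 1695 - 1*(-2897) = 1695 + 2897 = 4592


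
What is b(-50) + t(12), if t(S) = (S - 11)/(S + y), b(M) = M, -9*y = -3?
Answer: -1847/37 ≈ -49.919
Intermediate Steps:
y = ⅓ (y = -⅑*(-3) = ⅓ ≈ 0.33333)
t(S) = (-11 + S)/(⅓ + S) (t(S) = (S - 11)/(S + ⅓) = (-11 + S)/(⅓ + S))
b(-50) + t(12) = -50 + 3*(-11 + 12)/(1 + 3*12) = -50 + 3*1/(1 + 36) = -50 + 3*1/37 = -50 + 3*(1/37)*1 = -50 + 3/37 = -1847/37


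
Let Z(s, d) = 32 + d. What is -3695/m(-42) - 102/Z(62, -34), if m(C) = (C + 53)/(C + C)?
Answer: 310941/11 ≈ 28267.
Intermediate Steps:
m(C) = (53 + C)/(2*C) (m(C) = (53 + C)/((2*C)) = (53 + C)*(1/(2*C)) = (53 + C)/(2*C))
-3695/m(-42) - 102/Z(62, -34) = -3695*(-84/(53 - 42)) - 102/(32 - 34) = -3695/((½)*(-1/42)*11) - 102/(-2) = -3695/(-11/84) - 102*(-½) = -3695*(-84/11) + 51 = 310380/11 + 51 = 310941/11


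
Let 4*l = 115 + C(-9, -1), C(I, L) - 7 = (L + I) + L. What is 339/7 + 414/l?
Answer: 16407/259 ≈ 63.347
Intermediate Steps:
C(I, L) = 7 + I + 2*L (C(I, L) = 7 + ((L + I) + L) = 7 + ((I + L) + L) = 7 + (I + 2*L) = 7 + I + 2*L)
l = 111/4 (l = (115 + (7 - 9 + 2*(-1)))/4 = (115 + (7 - 9 - 2))/4 = (115 - 4)/4 = (¼)*111 = 111/4 ≈ 27.750)
339/7 + 414/l = 339/7 + 414/(111/4) = 339*(⅐) + 414*(4/111) = 339/7 + 552/37 = 16407/259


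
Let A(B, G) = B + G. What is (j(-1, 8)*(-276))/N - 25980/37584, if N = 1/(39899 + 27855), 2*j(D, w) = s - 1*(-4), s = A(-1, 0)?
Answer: -87853090757/3132 ≈ -2.8050e+7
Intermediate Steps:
s = -1 (s = -1 + 0 = -1)
j(D, w) = 3/2 (j(D, w) = (-1 - 1*(-4))/2 = (-1 + 4)/2 = (½)*3 = 3/2)
N = 1/67754 ≈ 1.4759e-5
(j(-1, 8)*(-276))/N - 25980/37584 = ((3/2)*(-276))/(1/67754) - 25980/37584 = -414*67754 - 25980*1/37584 = -28050156 - 2165/3132 = -87853090757/3132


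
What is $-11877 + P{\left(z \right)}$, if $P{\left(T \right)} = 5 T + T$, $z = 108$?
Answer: $-11229$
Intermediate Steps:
$P{\left(T \right)} = 6 T$
$-11877 + P{\left(z \right)} = -11877 + 6 \cdot 108 = -11877 + 648 = -11229$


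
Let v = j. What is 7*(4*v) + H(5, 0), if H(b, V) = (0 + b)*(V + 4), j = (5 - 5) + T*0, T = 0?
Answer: 20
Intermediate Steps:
j = 0 (j = (5 - 5) + 0*0 = 0 + 0 = 0)
v = 0
H(b, V) = b*(4 + V)
7*(4*v) + H(5, 0) = 7*(4*0) + 5*(4 + 0) = 7*0 + 5*4 = 0 + 20 = 20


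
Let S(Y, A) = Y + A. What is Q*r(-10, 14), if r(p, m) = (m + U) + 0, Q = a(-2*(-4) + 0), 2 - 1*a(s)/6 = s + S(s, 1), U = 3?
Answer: -1530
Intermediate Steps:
S(Y, A) = A + Y
a(s) = 6 - 12*s (a(s) = 12 - 6*(s + (1 + s)) = 12 - 6*(1 + 2*s) = 12 + (-6 - 12*s) = 6 - 12*s)
Q = -90 (Q = 6 - 12*(-2*(-4) + 0) = 6 - 12*(8 + 0) = 6 - 12*8 = 6 - 96 = -90)
r(p, m) = 3 + m (r(p, m) = (m + 3) + 0 = (3 + m) + 0 = 3 + m)
Q*r(-10, 14) = -90*(3 + 14) = -90*17 = -1530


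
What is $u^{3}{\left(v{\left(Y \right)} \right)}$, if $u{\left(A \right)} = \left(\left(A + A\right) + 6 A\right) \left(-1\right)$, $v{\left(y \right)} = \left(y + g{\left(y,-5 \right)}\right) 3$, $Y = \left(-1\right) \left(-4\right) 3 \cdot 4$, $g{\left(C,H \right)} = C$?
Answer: $-12230590464$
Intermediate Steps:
$Y = 48$ ($Y = 4 \cdot 3 \cdot 4 = 12 \cdot 4 = 48$)
$v{\left(y \right)} = 6 y$ ($v{\left(y \right)} = \left(y + y\right) 3 = 2 y 3 = 6 y$)
$u{\left(A \right)} = - 8 A$ ($u{\left(A \right)} = \left(2 A + 6 A\right) \left(-1\right) = 8 A \left(-1\right) = - 8 A$)
$u^{3}{\left(v{\left(Y \right)} \right)} = \left(- 8 \cdot 6 \cdot 48\right)^{3} = \left(\left(-8\right) 288\right)^{3} = \left(-2304\right)^{3} = -12230590464$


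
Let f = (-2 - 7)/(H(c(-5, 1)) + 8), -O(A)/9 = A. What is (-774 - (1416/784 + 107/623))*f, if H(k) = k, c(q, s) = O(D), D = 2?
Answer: -60912711/87220 ≈ -698.38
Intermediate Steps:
O(A) = -9*A
c(q, s) = -18 (c(q, s) = -9*2 = -18)
f = 9/10 (f = (-2 - 7)/(-18 + 8) = -9/(-10) = -9*(-⅒) = 9/10 ≈ 0.90000)
(-774 - (1416/784 + 107/623))*f = (-774 - (1416/784 + 107/623))*(9/10) = (-774 - (1416*(1/784) + 107*(1/623)))*(9/10) = (-774 - (177/98 + 107/623))*(9/10) = (-774 - 1*17251/8722)*(9/10) = (-774 - 17251/8722)*(9/10) = -6768079/8722*9/10 = -60912711/87220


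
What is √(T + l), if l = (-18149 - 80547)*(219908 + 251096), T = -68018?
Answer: I*√46486278802 ≈ 2.1561e+5*I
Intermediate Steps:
l = -46486210784 (l = -98696*471004 = -46486210784)
√(T + l) = √(-68018 - 46486210784) = √(-46486278802) = I*√46486278802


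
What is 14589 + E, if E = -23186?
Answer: -8597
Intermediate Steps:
14589 + E = 14589 - 23186 = -8597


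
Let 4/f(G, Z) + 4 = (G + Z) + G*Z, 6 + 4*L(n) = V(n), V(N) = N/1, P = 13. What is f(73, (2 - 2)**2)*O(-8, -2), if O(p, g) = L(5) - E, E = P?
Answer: -53/69 ≈ -0.76812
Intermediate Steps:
E = 13
V(N) = N (V(N) = N*1 = N)
L(n) = -3/2 + n/4
f(G, Z) = 4/(-4 + G + Z + G*Z) (f(G, Z) = 4/(-4 + ((G + Z) + G*Z)) = 4/(-4 + (G + Z + G*Z)) = 4/(-4 + G + Z + G*Z))
O(p, g) = -53/4 (O(p, g) = (-3/2 + (1/4)*5) - 1*13 = (-3/2 + 5/4) - 13 = -1/4 - 13 = -53/4)
f(73, (2 - 2)**2)*O(-8, -2) = (4/(-4 + 73 + (2 - 2)**2 + 73*(2 - 2)**2))*(-53/4) = (4/(-4 + 73 + 0**2 + 73*0**2))*(-53/4) = (4/(-4 + 73 + 0 + 73*0))*(-53/4) = (4/(-4 + 73 + 0 + 0))*(-53/4) = (4/69)*(-53/4) = -53/69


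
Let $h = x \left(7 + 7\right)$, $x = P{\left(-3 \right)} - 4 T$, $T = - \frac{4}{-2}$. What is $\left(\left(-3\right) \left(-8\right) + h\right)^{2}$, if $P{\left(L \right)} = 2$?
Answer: $3600$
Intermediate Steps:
$T = 2$ ($T = \left(-4\right) \left(- \frac{1}{2}\right) = 2$)
$x = -6$ ($x = 2 - 8 = -6$)
$h = -84$ ($h = - 6 \left(7 + 7\right) = \left(-6\right) 14 = -84$)
$\left(\left(-3\right) \left(-8\right) + h\right)^{2} = \left(\left(-3\right) \left(-8\right) - 84\right)^{2} = \left(24 - 84\right)^{2} = \left(-60\right)^{2} = 3600$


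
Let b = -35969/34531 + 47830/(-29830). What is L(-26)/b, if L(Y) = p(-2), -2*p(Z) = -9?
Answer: -309017919/181638200 ≈ -1.7013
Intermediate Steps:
p(Z) = 9/2 (p(Z) = -½*(-9) = 9/2)
L(Y) = 9/2
b = -272457300/103005973 (b = -35969*1/34531 + 47830*(-1/29830) = -35969/34531 - 4783/2983 = -272457300/103005973 ≈ -2.6451)
L(-26)/b = 9/(2*(-272457300/103005973)) = (9/2)*(-103005973/272457300) = -309017919/181638200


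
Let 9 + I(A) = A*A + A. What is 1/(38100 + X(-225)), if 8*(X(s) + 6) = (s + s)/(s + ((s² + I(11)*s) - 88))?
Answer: 90548/3449335287 ≈ 2.6251e-5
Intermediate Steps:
I(A) = -9 + A + A² (I(A) = -9 + (A*A + A) = -9 + (A² + A) = -9 + (A + A²) = -9 + A + A²)
X(s) = -6 + s/(4*(-88 + s² + 124*s)) (X(s) = -6 + ((s + s)/(s + ((s² + (-9 + 11 + 11²)*s) - 88)))/8 = -6 + ((2*s)/(s + ((s² + (-9 + 11 + 121)*s) - 88)))/8 = -6 + ((2*s)/(s + ((s² + 123*s) - 88)))/8 = -6 + ((2*s)/(s + (-88 + s² + 123*s)))/8 = -6 + ((2*s)/(-88 + s² + 124*s))/8 = -6 + (2*s/(-88 + s² + 124*s))/8 = -6 + s/(4*(-88 + s² + 124*s)))
1/(38100 + X(-225)) = 1/(38100 + (2112 - 2975*(-225) - 24*(-225)²)/(4*(-88 + (-225)² + 124*(-225)))) = 1/(38100 + (2112 + 669375 - 24*50625)/(4*(-88 + 50625 - 27900))) = 1/(38100 + (¼)*(2112 + 669375 - 1215000)/22637) = 1/(38100 + (¼)*(1/22637)*(-543513)) = 1/(38100 - 543513/90548) = 1/(3449335287/90548) = 90548/3449335287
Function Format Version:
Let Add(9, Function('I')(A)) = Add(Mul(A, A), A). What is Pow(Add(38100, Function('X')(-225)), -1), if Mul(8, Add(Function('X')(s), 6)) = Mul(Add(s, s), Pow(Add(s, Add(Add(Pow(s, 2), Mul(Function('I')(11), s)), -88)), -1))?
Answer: Rational(90548, 3449335287) ≈ 2.6251e-5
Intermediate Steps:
Function('I')(A) = Add(-9, A, Pow(A, 2)) (Function('I')(A) = Add(-9, Add(Mul(A, A), A)) = Add(-9, Add(Pow(A, 2), A)) = Add(-9, Add(A, Pow(A, 2))) = Add(-9, A, Pow(A, 2)))
Function('X')(s) = Add(-6, Mul(Rational(1, 4), s, Pow(Add(-88, Pow(s, 2), Mul(124, s)), -1))) (Function('X')(s) = Add(-6, Mul(Rational(1, 8), Mul(Add(s, s), Pow(Add(s, Add(Add(Pow(s, 2), Mul(Add(-9, 11, Pow(11, 2)), s)), -88)), -1)))) = Add(-6, Mul(Rational(1, 8), Mul(Mul(2, s), Pow(Add(s, Add(Add(Pow(s, 2), Mul(Add(-9, 11, 121), s)), -88)), -1)))) = Add(-6, Mul(Rational(1, 8), Mul(Mul(2, s), Pow(Add(s, Add(Add(Pow(s, 2), Mul(123, s)), -88)), -1)))) = Add(-6, Mul(Rational(1, 8), Mul(Mul(2, s), Pow(Add(s, Add(-88, Pow(s, 2), Mul(123, s))), -1)))) = Add(-6, Mul(Rational(1, 8), Mul(Mul(2, s), Pow(Add(-88, Pow(s, 2), Mul(124, s)), -1)))) = Add(-6, Mul(Rational(1, 8), Mul(2, s, Pow(Add(-88, Pow(s, 2), Mul(124, s)), -1)))) = Add(-6, Mul(Rational(1, 4), s, Pow(Add(-88, Pow(s, 2), Mul(124, s)), -1))))
Pow(Add(38100, Function('X')(-225)), -1) = Pow(Add(38100, Mul(Rational(1, 4), Pow(Add(-88, Pow(-225, 2), Mul(124, -225)), -1), Add(2112, Mul(-2975, -225), Mul(-24, Pow(-225, 2))))), -1) = Pow(Add(38100, Mul(Rational(1, 4), Pow(Add(-88, 50625, -27900), -1), Add(2112, 669375, Mul(-24, 50625)))), -1) = Pow(Add(38100, Mul(Rational(1, 4), Pow(22637, -1), Add(2112, 669375, -1215000))), -1) = Pow(Add(38100, Mul(Rational(1, 4), Rational(1, 22637), -543513)), -1) = Pow(Add(38100, Rational(-543513, 90548)), -1) = Pow(Rational(3449335287, 90548), -1) = Rational(90548, 3449335287)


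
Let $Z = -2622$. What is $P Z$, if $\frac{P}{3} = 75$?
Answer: $-589950$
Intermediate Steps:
$P = 225$ ($P = 3 \cdot 75 = 225$)
$P Z = 225 \left(-2622\right) = -589950$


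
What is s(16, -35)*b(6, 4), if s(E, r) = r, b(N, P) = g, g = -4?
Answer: 140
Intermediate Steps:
b(N, P) = -4
s(16, -35)*b(6, 4) = -35*(-4) = 140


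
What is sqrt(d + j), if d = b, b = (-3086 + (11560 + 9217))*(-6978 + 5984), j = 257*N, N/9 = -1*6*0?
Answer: I*sqrt(17584854) ≈ 4193.4*I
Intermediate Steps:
N = 0 (N = 9*(-1*6*0) = 9*(-6*0) = 9*0 = 0)
j = 0 (j = 257*0 = 0)
b = -17584854 (b = (-3086 + 20777)*(-994) = 17691*(-994) = -17584854)
d = -17584854
sqrt(d + j) = sqrt(-17584854 + 0) = sqrt(-17584854) = I*sqrt(17584854)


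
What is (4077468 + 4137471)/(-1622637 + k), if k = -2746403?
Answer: -8214939/4369040 ≈ -1.8803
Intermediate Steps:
(4077468 + 4137471)/(-1622637 + k) = (4077468 + 4137471)/(-1622637 - 2746403) = 8214939/(-4369040) = 8214939*(-1/4369040) = -8214939/4369040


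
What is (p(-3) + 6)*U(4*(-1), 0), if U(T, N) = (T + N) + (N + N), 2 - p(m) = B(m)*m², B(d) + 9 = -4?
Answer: -500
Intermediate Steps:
B(d) = -13 (B(d) = -9 - 4 = -13)
p(m) = 2 + 13*m² (p(m) = 2 - (-13)*m² = 2 + 13*m²)
U(T, N) = T + 3*N (U(T, N) = (N + T) + 2*N = T + 3*N)
(p(-3) + 6)*U(4*(-1), 0) = ((2 + 13*(-3)²) + 6)*(4*(-1) + 3*0) = ((2 + 13*9) + 6)*(-4 + 0) = ((2 + 117) + 6)*(-4) = (119 + 6)*(-4) = 125*(-4) = -500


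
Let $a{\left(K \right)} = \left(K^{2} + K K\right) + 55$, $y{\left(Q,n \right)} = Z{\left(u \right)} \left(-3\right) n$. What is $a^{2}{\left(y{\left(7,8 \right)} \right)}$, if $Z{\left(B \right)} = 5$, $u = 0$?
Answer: $832611025$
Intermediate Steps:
$y{\left(Q,n \right)} = - 15 n$ ($y{\left(Q,n \right)} = 5 \left(-3\right) n = - 15 n$)
$a{\left(K \right)} = 55 + 2 K^{2}$ ($a{\left(K \right)} = \left(K^{2} + K^{2}\right) + 55 = 2 K^{2} + 55 = 55 + 2 K^{2}$)
$a^{2}{\left(y{\left(7,8 \right)} \right)} = \left(55 + 2 \left(\left(-15\right) 8\right)^{2}\right)^{2} = \left(55 + 2 \left(-120\right)^{2}\right)^{2} = \left(55 + 2 \cdot 14400\right)^{2} = \left(55 + 28800\right)^{2} = 28855^{2} = 832611025$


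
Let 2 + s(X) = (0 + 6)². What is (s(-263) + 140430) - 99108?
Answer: 41356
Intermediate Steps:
s(X) = 34 (s(X) = -2 + (0 + 6)² = -2 + 6² = -2 + 36 = 34)
(s(-263) + 140430) - 99108 = (34 + 140430) - 99108 = 140464 - 99108 = 41356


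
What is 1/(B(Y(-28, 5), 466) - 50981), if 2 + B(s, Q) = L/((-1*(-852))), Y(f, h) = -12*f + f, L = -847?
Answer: -852/43438363 ≈ -1.9614e-5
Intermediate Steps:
Y(f, h) = -11*f
B(s, Q) = -2551/852 (B(s, Q) = -2 - 847/((-1*(-852))) = -2 - 847/852 = -2551/852)
1/(B(Y(-28, 5), 466) - 50981) = 1/(-2551/852 - 50981) = 1/(-43438363/852) = -852/43438363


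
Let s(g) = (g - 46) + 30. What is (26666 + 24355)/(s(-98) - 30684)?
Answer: -5669/3422 ≈ -1.6566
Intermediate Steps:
s(g) = -16 + g (s(g) = (-46 + g) + 30 = -16 + g)
(26666 + 24355)/(s(-98) - 30684) = (26666 + 24355)/((-16 - 98) - 30684) = 51021/(-114 - 30684) = 51021/(-30798) = 51021*(-1/30798) = -5669/3422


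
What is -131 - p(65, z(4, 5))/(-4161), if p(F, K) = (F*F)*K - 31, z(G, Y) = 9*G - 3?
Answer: -405697/4161 ≈ -97.500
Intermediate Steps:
z(G, Y) = -3 + 9*G
p(F, K) = -31 + K*F**2 (p(F, K) = F**2*K - 31 = K*F**2 - 31 = -31 + K*F**2)
-131 - p(65, z(4, 5))/(-4161) = -131 - (-31 + (-3 + 9*4)*65**2)/(-4161) = -131 - (-31 + (-3 + 36)*4225)*(-1)/4161 = -131 - (-31 + 33*4225)*(-1)/4161 = -131 - (-31 + 139425)*(-1)/4161 = -131 - 139394*(-1)/4161 = -131 - 1*(-139394/4161) = -131 + 139394/4161 = -405697/4161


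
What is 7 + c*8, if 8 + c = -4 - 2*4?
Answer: -153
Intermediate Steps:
c = -20 (c = -8 + (-4 - 2*4) = -8 + (-4 - 8) = -8 - 12 = -20)
7 + c*8 = 7 - 20*8 = 7 - 160 = -153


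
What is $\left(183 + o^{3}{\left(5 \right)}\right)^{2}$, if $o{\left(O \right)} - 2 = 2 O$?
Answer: $3651921$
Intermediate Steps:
$o{\left(O \right)} = 2 + 2 O$
$\left(183 + o^{3}{\left(5 \right)}\right)^{2} = \left(183 + \left(2 + 2 \cdot 5\right)^{3}\right)^{2} = \left(183 + \left(2 + 10\right)^{3}\right)^{2} = \left(183 + 12^{3}\right)^{2} = \left(183 + 1728\right)^{2} = 1911^{2} = 3651921$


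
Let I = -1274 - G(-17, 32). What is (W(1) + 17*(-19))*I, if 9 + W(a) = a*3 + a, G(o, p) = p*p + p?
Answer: 764240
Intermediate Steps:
G(o, p) = p + p**2 (G(o, p) = p**2 + p = p + p**2)
W(a) = -9 + 4*a (W(a) = -9 + (a*3 + a) = -9 + (3*a + a) = -9 + 4*a)
I = -2330 (I = -1274 - 32*(1 + 32) = -1274 - 32*33 = -1274 - 1*1056 = -1274 - 1056 = -2330)
(W(1) + 17*(-19))*I = ((-9 + 4*1) + 17*(-19))*(-2330) = ((-9 + 4) - 323)*(-2330) = (-5 - 323)*(-2330) = -328*(-2330) = 764240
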